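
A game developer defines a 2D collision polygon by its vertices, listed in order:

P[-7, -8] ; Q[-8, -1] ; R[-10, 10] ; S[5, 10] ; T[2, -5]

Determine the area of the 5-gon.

Apply Gauss's area formula: 2A = Σ (x_i·y_{i+1} − x_{i+1}·y_i), indices taken mod 5.
Σ = (-57) + (-90) + (-150) + (-45) + (-51) = -393
Area = |Σ|/2 = 196.5.

196.5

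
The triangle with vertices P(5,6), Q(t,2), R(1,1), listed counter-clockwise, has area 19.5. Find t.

-6

Write out the shoelace sum; only the two edges meeting at Q involve t:
2·Area = [(5·2 − t·6) + (t·1 − 1·2)] + 1
       = -5·t + 9 = 39
⇒ t = -6.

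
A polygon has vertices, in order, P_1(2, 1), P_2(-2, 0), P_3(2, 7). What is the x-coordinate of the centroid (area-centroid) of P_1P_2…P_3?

2/3

Apply the shoelace (surveyor's) formula. First the cross-terms c_i = x_i·y_{i+1} − x_{i+1}·y_i:
  2, -14, -12  ⇒  2A = -24, A = -12.
Then Σ (x_i + x_{i+1})·c_i = -48, so x̄ = -48 / (6·(-12)) = 2/3.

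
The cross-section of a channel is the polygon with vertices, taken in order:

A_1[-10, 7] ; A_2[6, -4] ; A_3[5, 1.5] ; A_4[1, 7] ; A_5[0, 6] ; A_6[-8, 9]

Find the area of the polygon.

74.25

Apply the shoelace (surveyor's) formula: 2A = Σ (x_i·y_{i+1} − x_{i+1}·y_i), indices taken mod 6.
Cross-terms: -2, 29, 33.5, 6, 48, 34  ⇒  Σ = 148.5
Area = |Σ|/2 = 74.25.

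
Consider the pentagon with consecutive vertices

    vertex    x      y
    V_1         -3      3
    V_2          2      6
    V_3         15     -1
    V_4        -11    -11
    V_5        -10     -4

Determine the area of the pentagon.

Cross-terms: -24, -92, -176, -66, -42  ⇒  Σ = -400
Area = |Σ|/2 = 200.

200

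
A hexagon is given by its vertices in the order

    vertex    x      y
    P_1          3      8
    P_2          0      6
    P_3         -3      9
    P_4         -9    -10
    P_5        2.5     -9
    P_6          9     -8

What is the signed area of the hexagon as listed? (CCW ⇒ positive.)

205

P_1→P_2: (3)(6) − (0)(8) = 18
P_2→P_3: (0)(9) − (-3)(6) = 18
P_3→P_4: (-3)(-10) − (-9)(9) = 111
P_4→P_5: (-9)(-9) − (2.5)(-10) = 106
P_5→P_6: (2.5)(-8) − (9)(-9) = 61
P_6→P_1: (9)(8) − (3)(-8) = 96
Σ = 410
Signed area = Σ/2 = 205 (positive ⇒ counter-clockwise traversal).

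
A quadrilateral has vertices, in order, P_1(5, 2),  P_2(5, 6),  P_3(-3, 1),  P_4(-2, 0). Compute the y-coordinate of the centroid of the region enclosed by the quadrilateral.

Apply the shoelace (surveyor's) formula. First the cross-terms c_i = x_i·y_{i+1} − x_{i+1}·y_i:
  20, 23, 2, -4  ⇒  2A = 41, A = 20.5.
Then Σ (y_i + y_{i+1})·c_i = 315, so ȳ = 315 / (6·20.5) = 105/41.

105/41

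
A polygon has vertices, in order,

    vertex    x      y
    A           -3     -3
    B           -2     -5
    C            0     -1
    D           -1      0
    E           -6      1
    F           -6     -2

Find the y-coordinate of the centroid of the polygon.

Apply the surveyor's formula. First the cross-terms c_i = x_i·y_{i+1} − x_{i+1}·y_i:
  9, 2, -1, -1, 18, 12  ⇒  2A = 39, A = 19.5.
Then Σ (y_i + y_{i+1})·c_i = -162, so ȳ = -162 / (6·19.5) = -18/13.

-18/13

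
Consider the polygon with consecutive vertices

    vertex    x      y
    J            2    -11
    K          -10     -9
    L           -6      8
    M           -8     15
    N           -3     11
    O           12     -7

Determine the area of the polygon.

Apply Gauss's area formula: 2A = Σ (x_i·y_{i+1} − x_{i+1}·y_i), indices taken mod 6.
Σ = (-128) + (-134) + (-26) + (-43) + (-111) + (-118) = -560
Area = |Σ|/2 = 280.

280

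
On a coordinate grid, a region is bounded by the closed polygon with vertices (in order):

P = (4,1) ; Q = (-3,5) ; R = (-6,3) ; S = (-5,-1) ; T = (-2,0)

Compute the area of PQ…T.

Σ = (23) + (21) + (21) + (-2) + (-2) = 61
Area = |Σ|/2 = 30.5.

30.5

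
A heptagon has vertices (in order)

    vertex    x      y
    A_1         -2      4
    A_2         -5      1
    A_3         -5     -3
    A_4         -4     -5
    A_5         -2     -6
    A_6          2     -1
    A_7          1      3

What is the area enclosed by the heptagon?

48

Apply Gauss's area formula: 2A = Σ (x_i·y_{i+1} − x_{i+1}·y_i), indices taken mod 7.
Σ = (18) + (20) + (13) + (14) + (14) + (7) + (10) = 96
Area = |Σ|/2 = 48.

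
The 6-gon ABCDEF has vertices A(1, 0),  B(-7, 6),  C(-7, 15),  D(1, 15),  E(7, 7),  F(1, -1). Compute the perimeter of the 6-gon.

|AB| = √((-8)² + (6)²) = √100 = 10
|BC| = √((0)² + (9)²) = √81 = 9
|CD| = √((8)² + (0)²) = √64 = 8
|DE| = √((6)² + (-8)²) = √100 = 10
|EF| = √((-6)² + (-8)²) = √100 = 10
|FA| = √((0)² + (1)²) = √1 = 1
Perimeter = 10 + 9 + 8 + 10 + 10 + 1 = 48.

48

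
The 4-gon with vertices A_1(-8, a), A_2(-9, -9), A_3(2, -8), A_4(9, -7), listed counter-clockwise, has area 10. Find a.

-8

Write out the shoelace sum; only the two edges meeting at A_1 involve a:
2·Area = [(9·a − (-8)·(-7)) + ((-8)·(-9) − (-9)·a)] + 148
       = 18·a + 164 = 20
⇒ a = -8.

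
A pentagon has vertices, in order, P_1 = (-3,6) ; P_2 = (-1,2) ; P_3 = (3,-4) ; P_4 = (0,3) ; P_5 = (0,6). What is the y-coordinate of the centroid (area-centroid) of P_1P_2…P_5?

Apply the shoelace formula. First the cross-terms c_i = x_i·y_{i+1} − x_{i+1}·y_i:
  0, -2, 9, 0, 18  ⇒  2A = 25, A = 12.5.
Then Σ (y_i + y_{i+1})·c_i = 211, so ȳ = 211 / (6·12.5) = 211/75.

211/75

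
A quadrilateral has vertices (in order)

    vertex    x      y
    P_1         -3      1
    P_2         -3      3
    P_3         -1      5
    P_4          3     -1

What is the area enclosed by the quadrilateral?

16

Apply the shoelace formula: 2A = Σ (x_i·y_{i+1} − x_{i+1}·y_i), indices taken mod 4.
Cross-terms: -6, -12, -14, 0  ⇒  Σ = -32
Area = |Σ|/2 = 16.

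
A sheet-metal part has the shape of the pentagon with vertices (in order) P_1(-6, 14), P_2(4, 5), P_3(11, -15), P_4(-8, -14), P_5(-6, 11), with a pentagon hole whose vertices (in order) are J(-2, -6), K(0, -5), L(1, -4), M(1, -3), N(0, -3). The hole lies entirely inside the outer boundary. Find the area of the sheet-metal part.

Outer boundary:
Cross-terms: -86, -115, -274, -172, -18  ⇒  Σ = -665
Area = |Σ|/2 = 332.5.
Hole:
Cross-terms: 10, 5, 1, -3, -6  ⇒  Σ = 7
Area = |Σ|/2 = 3.5.
Net area = 332.5 − 3.5 = 329.

329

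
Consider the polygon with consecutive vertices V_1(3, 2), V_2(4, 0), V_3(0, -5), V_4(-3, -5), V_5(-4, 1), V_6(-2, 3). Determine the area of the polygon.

Σ = (-8) + (-20) + (-15) + (-23) + (-10) + (-13) = -89
Area = |Σ|/2 = 44.5.

44.5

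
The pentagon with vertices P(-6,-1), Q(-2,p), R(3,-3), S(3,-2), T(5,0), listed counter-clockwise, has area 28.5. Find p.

Write out the shoelace sum; only the two edges meeting at Q involve p:
2·Area = [((-6)·p − (-2)·(-1)) + ((-2)·(-3) − 3·p)] + 8
       = -9·p + 12 = 57
⇒ p = -5.

-5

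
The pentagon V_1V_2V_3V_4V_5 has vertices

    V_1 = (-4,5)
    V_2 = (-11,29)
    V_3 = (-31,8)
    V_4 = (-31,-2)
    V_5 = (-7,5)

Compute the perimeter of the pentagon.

92

|V_1V_2| = √((-7)² + (24)²) = √625 = 25
|V_2V_3| = √((-20)² + (-21)²) = √841 = 29
|V_3V_4| = √((0)² + (-10)²) = √100 = 10
|V_4V_5| = √((24)² + (7)²) = √625 = 25
|V_5V_1| = √((3)² + (0)²) = √9 = 3
Perimeter = 25 + 29 + 10 + 25 + 3 = 92.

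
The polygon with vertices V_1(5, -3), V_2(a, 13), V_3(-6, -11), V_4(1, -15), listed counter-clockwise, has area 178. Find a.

-5

Write out the shoelace sum; only the two edges meeting at V_2 involve a:
2·Area = [(5·13 − a·(-3)) + (a·(-11) − (-6)·13)] + 173
       = -8·a + 316 = 356
⇒ a = -5.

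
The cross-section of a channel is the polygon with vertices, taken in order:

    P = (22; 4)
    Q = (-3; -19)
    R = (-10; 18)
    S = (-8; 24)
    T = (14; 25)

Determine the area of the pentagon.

Cross-terms: -406, -244, -96, -536, -494  ⇒  Σ = -1776
Area = |Σ|/2 = 888.

888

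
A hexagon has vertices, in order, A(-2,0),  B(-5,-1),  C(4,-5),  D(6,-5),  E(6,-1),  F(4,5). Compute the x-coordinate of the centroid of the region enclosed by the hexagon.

Apply the shoelace (surveyor's) formula. First the cross-terms c_i = x_i·y_{i+1} − x_{i+1}·y_i:
  2, 29, 10, 24, 34, 10  ⇒  2A = 109, A = 54.5.
Then Σ (x_i + x_{i+1})·c_i = 705, so x̄ = 705 / (6·54.5) = 235/109.

235/109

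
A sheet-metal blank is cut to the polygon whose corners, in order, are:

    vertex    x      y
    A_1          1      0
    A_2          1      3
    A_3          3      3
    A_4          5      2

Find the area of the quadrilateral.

7

Σ = (3) + (-6) + (-9) + (-2) = -14
Area = |Σ|/2 = 7.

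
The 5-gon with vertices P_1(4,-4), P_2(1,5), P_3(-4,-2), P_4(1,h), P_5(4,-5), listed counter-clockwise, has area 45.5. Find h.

-6

Write out the shoelace sum; only the two edges meeting at P_4 involve h:
2·Area = [((-4)·h − 1·(-2)) + (1·(-5) − 4·h)] + 46
       = -8·h + 43 = 91
⇒ h = -6.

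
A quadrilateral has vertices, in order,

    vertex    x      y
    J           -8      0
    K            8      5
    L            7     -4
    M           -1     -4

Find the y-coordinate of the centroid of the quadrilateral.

Apply Gauss's area formula. First the cross-terms c_i = x_i·y_{i+1} − x_{i+1}·y_i:
  -40, -67, -32, -32  ⇒  2A = -171, A = -85.5.
Then Σ (y_i + y_{i+1})·c_i = 117, so ȳ = 117 / (6·(-85.5)) = -13/57.

-13/57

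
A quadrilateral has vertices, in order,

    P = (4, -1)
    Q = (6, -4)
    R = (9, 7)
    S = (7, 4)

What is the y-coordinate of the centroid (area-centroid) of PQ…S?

Apply the shoelace (surveyor's) formula. First the cross-terms c_i = x_i·y_{i+1} − x_{i+1}·y_i:
  -10, 78, -13, -23  ⇒  2A = 32, A = 16.
Then Σ (y_i + y_{i+1})·c_i = 72, so ȳ = 72 / (6·16) = 0.75.

0.75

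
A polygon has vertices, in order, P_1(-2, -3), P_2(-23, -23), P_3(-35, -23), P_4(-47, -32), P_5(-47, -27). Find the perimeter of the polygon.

|P_1P_2| = √((-21)² + (-20)²) = √841 = 29
|P_2P_3| = √((-12)² + (0)²) = √144 = 12
|P_3P_4| = √((-12)² + (-9)²) = √225 = 15
|P_4P_5| = √((0)² + (5)²) = √25 = 5
|P_5P_1| = √((45)² + (24)²) = √2601 = 51
Perimeter = 29 + 12 + 15 + 5 + 51 = 112.

112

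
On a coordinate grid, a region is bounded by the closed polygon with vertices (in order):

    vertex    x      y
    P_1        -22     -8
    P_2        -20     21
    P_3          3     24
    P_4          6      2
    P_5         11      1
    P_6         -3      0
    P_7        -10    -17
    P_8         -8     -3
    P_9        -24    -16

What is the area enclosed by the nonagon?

737.5

Σ = (-622) + (-543) + (-138) + (-16) + (3) + (51) + (-106) + (56) + (-160) = -1475
Area = |Σ|/2 = 737.5.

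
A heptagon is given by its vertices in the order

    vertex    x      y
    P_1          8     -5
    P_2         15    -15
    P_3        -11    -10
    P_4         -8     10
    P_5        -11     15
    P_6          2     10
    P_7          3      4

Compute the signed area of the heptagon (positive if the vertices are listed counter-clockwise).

-384.5

P_1→P_2: (8)(-15) − (15)(-5) = -45
P_2→P_3: (15)(-10) − (-11)(-15) = -315
P_3→P_4: (-11)(10) − (-8)(-10) = -190
P_4→P_5: (-8)(15) − (-11)(10) = -10
P_5→P_6: (-11)(10) − (2)(15) = -140
P_6→P_7: (2)(4) − (3)(10) = -22
P_7→P_1: (3)(-5) − (8)(4) = -47
Σ = -769
Signed area = Σ/2 = -384.5 (negative ⇒ clockwise traversal).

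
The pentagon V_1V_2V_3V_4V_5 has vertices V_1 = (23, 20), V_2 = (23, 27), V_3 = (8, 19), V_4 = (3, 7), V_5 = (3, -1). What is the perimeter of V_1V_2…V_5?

|V_1V_2| = √((0)² + (7)²) = √49 = 7
|V_2V_3| = √((-15)² + (-8)²) = √289 = 17
|V_3V_4| = √((-5)² + (-12)²) = √169 = 13
|V_4V_5| = √((0)² + (-8)²) = √64 = 8
|V_5V_1| = √((20)² + (21)²) = √841 = 29
Perimeter = 7 + 17 + 13 + 8 + 29 = 74.

74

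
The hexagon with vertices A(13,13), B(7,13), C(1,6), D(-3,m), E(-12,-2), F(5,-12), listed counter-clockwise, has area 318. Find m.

10

The doubled signed area Σ (x_i y_{i+1} − x_{i+1} y_i) is linear in m.
With m=0 it equals 506; the coefficient of m is 13 (from the two edges through D).
So 13·m + 506 = 2·318 = 636 ⇒ m = 10.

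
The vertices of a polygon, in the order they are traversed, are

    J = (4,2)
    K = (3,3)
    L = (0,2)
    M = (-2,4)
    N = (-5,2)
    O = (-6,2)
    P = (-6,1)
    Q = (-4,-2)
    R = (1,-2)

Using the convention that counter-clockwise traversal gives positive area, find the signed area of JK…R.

38

Σ = (6) + (6) + (4) + (16) + (2) + (6) + (16) + (10) + (10) = 76
Signed area = Σ/2 = 38 (positive ⇒ counter-clockwise traversal).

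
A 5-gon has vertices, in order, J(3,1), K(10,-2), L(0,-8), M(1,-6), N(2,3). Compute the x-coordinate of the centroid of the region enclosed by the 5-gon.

4.125

Apply the shoelace formula. First the cross-terms c_i = x_i·y_{i+1} − x_{i+1}·y_i:
  -16, -80, 8, 15, -7  ⇒  2A = -80, A = -40.
Then Σ (x_i + x_{i+1})·c_i = -990, so x̄ = -990 / (6·(-40)) = 4.125.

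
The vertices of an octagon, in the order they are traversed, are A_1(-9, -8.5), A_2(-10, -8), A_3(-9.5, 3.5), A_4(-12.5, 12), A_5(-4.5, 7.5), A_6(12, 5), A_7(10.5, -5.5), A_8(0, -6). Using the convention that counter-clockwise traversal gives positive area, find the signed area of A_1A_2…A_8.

-291

Apply the shoelace (surveyor's) formula: 2A = Σ (x_i·y_{i+1} − x_{i+1}·y_i), indices taken mod 8.
Cross-terms: -13, -111, -70.25, -39.75, -112.5, -118.5, -63, -54  ⇒  Σ = -582
Signed area = Σ/2 = -291 (negative ⇒ clockwise traversal).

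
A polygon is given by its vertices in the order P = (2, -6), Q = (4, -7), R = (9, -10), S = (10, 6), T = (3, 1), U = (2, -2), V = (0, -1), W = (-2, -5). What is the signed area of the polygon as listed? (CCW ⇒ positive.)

Apply the surveyor's formula: 2A = Σ (x_i·y_{i+1} − x_{i+1}·y_i), indices taken mod 8.
Cross-terms: 10, 23, 154, -8, -8, -2, -2, 22  ⇒  Σ = 189
Signed area = Σ/2 = 94.5 (positive ⇒ counter-clockwise traversal).

94.5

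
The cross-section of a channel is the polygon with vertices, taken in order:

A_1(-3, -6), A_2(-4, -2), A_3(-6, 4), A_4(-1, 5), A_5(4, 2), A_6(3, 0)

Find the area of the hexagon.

59

A_1→A_2: (-3)(-2) − (-4)(-6) = -18
A_2→A_3: (-4)(4) − (-6)(-2) = -28
A_3→A_4: (-6)(5) − (-1)(4) = -26
A_4→A_5: (-1)(2) − (4)(5) = -22
A_5→A_6: (4)(0) − (3)(2) = -6
A_6→A_1: (3)(-6) − (-3)(0) = -18
Σ = -118
Area = |Σ|/2 = 59.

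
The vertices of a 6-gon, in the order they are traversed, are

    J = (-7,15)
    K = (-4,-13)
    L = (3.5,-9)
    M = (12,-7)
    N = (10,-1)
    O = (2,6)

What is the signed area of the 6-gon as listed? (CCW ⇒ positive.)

Apply Gauss's area formula: 2A = Σ (x_i·y_{i+1} − x_{i+1}·y_i), indices taken mod 6.
Σ = (151) + (81.5) + (83.5) + (58) + (62) + (72) = 508
Signed area = Σ/2 = 254 (positive ⇒ counter-clockwise traversal).

254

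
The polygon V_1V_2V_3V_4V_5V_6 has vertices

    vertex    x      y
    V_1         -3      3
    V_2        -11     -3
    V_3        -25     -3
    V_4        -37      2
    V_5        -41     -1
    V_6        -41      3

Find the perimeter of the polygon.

|V_1V_2| = √((-8)² + (-6)²) = √100 = 10
|V_2V_3| = √((-14)² + (0)²) = √196 = 14
|V_3V_4| = √((-12)² + (5)²) = √169 = 13
|V_4V_5| = √((-4)² + (-3)²) = √25 = 5
|V_5V_6| = √((0)² + (4)²) = √16 = 4
|V_6V_1| = √((38)² + (0)²) = √1444 = 38
Perimeter = 10 + 14 + 13 + 5 + 4 + 38 = 84.

84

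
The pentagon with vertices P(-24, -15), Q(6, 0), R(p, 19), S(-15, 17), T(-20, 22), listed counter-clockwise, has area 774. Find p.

13

Write out the shoelace sum; only the two edges meeting at R involve p:
2·Area = [(6·19 − p·0) + (p·17 − (-15)·19)] + 928
       = 17·p + 1327 = 1548
⇒ p = 13.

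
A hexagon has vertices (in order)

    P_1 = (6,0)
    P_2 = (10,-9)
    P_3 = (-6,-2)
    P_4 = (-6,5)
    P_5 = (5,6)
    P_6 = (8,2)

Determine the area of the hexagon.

140.5

Apply the surveyor's formula: 2A = Σ (x_i·y_{i+1} − x_{i+1}·y_i), indices taken mod 6.
Σ = (-54) + (-74) + (-42) + (-61) + (-38) + (-12) = -281
Area = |Σ|/2 = 140.5.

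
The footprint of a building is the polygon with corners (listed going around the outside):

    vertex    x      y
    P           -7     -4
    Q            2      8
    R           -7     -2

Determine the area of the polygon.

Apply the shoelace (surveyor's) formula: 2A = Σ (x_i·y_{i+1} − x_{i+1}·y_i), indices taken mod 3.
Σ = (-48) + (52) + (14) = 18
Area = |Σ|/2 = 9.

9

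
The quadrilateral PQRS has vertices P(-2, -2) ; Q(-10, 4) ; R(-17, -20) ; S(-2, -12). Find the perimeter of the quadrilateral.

|PQ| = √((-8)² + (6)²) = √100 = 10
|QR| = √((-7)² + (-24)²) = √625 = 25
|RS| = √((15)² + (8)²) = √289 = 17
|SP| = √((0)² + (10)²) = √100 = 10
Perimeter = 10 + 25 + 17 + 10 = 62.

62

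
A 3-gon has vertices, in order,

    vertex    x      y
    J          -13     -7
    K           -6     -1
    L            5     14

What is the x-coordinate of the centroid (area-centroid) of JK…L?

-14/3

Apply the shoelace formula. First the cross-terms c_i = x_i·y_{i+1} − x_{i+1}·y_i:
  -29, -79, 147  ⇒  2A = 39, A = 19.5.
Then Σ (x_i + x_{i+1})·c_i = -546, so x̄ = -546 / (6·19.5) = -14/3.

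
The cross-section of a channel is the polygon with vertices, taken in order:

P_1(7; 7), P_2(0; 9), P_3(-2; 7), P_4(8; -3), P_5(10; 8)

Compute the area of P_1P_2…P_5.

Apply Gauss's area formula: 2A = Σ (x_i·y_{i+1} − x_{i+1}·y_i), indices taken mod 5.
Σ = (63) + (18) + (-50) + (94) + (14) = 139
Area = |Σ|/2 = 69.5.

69.5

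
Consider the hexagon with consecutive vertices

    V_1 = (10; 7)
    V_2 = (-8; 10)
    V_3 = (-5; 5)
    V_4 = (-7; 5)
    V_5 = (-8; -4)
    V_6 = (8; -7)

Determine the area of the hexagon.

Cross-terms: 156, 10, 10, 68, 88, 126  ⇒  Σ = 458
Area = |Σ|/2 = 229.

229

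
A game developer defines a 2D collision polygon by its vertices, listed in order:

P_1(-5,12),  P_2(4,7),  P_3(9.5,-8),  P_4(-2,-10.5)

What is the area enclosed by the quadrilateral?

P_1→P_2: (-5)(7) − (4)(12) = -83
P_2→P_3: (4)(-8) − (9.5)(7) = -98.5
P_3→P_4: (9.5)(-10.5) − (-2)(-8) = -115.75
P_4→P_1: (-2)(12) − (-5)(-10.5) = -76.5
Σ = -373.75
Area = |Σ|/2 = 186.875.

186.875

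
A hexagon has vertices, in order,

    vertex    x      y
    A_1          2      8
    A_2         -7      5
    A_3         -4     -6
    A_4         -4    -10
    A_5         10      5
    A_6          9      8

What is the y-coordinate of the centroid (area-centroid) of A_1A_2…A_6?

Apply the shoelace (surveyor's) formula. First the cross-terms c_i = x_i·y_{i+1} − x_{i+1}·y_i:
  66, 62, 16, 80, 35, 56  ⇒  2A = 315, A = 157.5.
Then Σ (y_i + y_{i+1})·c_i = 1491, so ȳ = 1491 / (6·157.5) = 71/45.

71/45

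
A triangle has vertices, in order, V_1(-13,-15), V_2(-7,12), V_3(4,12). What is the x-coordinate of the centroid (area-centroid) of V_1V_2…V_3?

Apply the shoelace formula. First the cross-terms c_i = x_i·y_{i+1} − x_{i+1}·y_i:
  -261, -132, 96  ⇒  2A = -297, A = -148.5.
Then Σ (x_i + x_{i+1})·c_i = 4752, so x̄ = 4752 / (6·(-148.5)) = -16/3.

-16/3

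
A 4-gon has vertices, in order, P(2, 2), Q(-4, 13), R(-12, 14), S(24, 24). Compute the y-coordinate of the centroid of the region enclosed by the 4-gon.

Apply the shoelace formula. First the cross-terms c_i = x_i·y_{i+1} − x_{i+1}·y_i:
  34, 100, -624, 0  ⇒  2A = -490, A = -245.
Then Σ (y_i + y_{i+1})·c_i = -20502, so ȳ = -20502 / (6·(-245)) = 3417/245.

3417/245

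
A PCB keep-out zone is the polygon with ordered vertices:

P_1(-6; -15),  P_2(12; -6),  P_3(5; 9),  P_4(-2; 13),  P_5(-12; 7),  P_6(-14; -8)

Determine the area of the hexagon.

Apply Gauss's area formula: 2A = Σ (x_i·y_{i+1} − x_{i+1}·y_i), indices taken mod 6.
P_1→P_2: (-6)(-6) − (12)(-15) = 216
P_2→P_3: (12)(9) − (5)(-6) = 138
P_3→P_4: (5)(13) − (-2)(9) = 83
P_4→P_5: (-2)(7) − (-12)(13) = 142
P_5→P_6: (-12)(-8) − (-14)(7) = 194
P_6→P_1: (-14)(-15) − (-6)(-8) = 162
Σ = 935
Area = |Σ|/2 = 467.5.

467.5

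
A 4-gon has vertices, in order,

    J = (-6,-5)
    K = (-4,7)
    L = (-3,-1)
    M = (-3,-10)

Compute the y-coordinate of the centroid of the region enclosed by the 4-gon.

-404/165

Apply the shoelace formula. First the cross-terms c_i = x_i·y_{i+1} − x_{i+1}·y_i:
  -62, 25, 27, -45  ⇒  2A = -55, A = -27.5.
Then Σ (y_i + y_{i+1})·c_i = 404, so ȳ = 404 / (6·(-27.5)) = -404/165.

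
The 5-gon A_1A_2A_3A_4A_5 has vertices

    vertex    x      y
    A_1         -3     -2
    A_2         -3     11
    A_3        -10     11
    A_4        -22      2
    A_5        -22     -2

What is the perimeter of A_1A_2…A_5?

|A_1A_2| = √((0)² + (13)²) = √169 = 13
|A_2A_3| = √((-7)² + (0)²) = √49 = 7
|A_3A_4| = √((-12)² + (-9)²) = √225 = 15
|A_4A_5| = √((0)² + (-4)²) = √16 = 4
|A_5A_1| = √((19)² + (0)²) = √361 = 19
Perimeter = 13 + 7 + 15 + 4 + 19 = 58.

58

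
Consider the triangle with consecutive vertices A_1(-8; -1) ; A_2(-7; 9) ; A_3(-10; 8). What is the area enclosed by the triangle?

Σ = (-79) + (34) + (74) = 29
Area = |Σ|/2 = 14.5.

14.5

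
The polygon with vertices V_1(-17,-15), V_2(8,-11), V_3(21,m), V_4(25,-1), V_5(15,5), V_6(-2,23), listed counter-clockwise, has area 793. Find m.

The doubled signed area Σ (x_i y_{i+1} − x_{i+1} y_i) is linear in m.
With m=0 it equals 1433; the coefficient of m is -17 (from the two edges through V_3).
So -17·m + 1433 = 2·793 = 1586 ⇒ m = -9.

-9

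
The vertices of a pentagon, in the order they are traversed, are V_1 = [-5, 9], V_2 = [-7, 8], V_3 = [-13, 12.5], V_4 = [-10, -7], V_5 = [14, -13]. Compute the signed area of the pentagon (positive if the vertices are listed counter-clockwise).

272.25

V_1→V_2: (-5)(8) − (-7)(9) = 23
V_2→V_3: (-7)(12.5) − (-13)(8) = 16.5
V_3→V_4: (-13)(-7) − (-10)(12.5) = 216
V_4→V_5: (-10)(-13) − (14)(-7) = 228
V_5→V_1: (14)(9) − (-5)(-13) = 61
Σ = 544.5
Signed area = Σ/2 = 272.25 (positive ⇒ counter-clockwise traversal).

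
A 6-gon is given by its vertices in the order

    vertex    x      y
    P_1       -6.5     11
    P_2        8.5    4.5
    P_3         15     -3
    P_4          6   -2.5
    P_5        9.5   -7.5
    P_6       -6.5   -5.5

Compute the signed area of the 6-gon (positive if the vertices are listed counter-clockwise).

Apply Gauss's area formula: 2A = Σ (x_i·y_{i+1} − x_{i+1}·y_i), indices taken mod 6.
Σ = (-122.75) + (-93) + (-19.5) + (-21.25) + (-101) + (-107.25) = -464.75
Signed area = Σ/2 = -232.375 (negative ⇒ clockwise traversal).

-232.375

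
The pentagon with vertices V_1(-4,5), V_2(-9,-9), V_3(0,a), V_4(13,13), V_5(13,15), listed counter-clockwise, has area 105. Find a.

1

Write out the shoelace sum; only the two edges meeting at V_3 involve a:
2·Area = [((-9)·a − 0·(-9)) + (0·13 − 13·a)] + 232
       = -22·a + 232 = 210
⇒ a = 1.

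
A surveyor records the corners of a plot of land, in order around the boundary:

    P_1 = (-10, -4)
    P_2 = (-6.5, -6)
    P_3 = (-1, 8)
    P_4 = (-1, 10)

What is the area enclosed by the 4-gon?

Apply Gauss's area formula: 2A = Σ (x_i·y_{i+1} − x_{i+1}·y_i), indices taken mod 4.
Σ = (34) + (-58) + (-2) + (104) = 78
Area = |Σ|/2 = 39.

39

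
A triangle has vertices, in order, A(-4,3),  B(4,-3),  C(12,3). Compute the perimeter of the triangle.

|AB| = √((8)² + (-6)²) = √100 = 10
|BC| = √((8)² + (6)²) = √100 = 10
|CA| = √((-16)² + (0)²) = √256 = 16
Perimeter = 10 + 10 + 16 = 36.

36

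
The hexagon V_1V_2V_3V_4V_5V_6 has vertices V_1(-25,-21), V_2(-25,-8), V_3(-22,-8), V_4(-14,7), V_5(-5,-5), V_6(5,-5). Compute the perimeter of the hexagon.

|V_1V_2| = √((0)² + (13)²) = √169 = 13
|V_2V_3| = √((3)² + (0)²) = √9 = 3
|V_3V_4| = √((8)² + (15)²) = √289 = 17
|V_4V_5| = √((9)² + (-12)²) = √225 = 15
|V_5V_6| = √((10)² + (0)²) = √100 = 10
|V_6V_1| = √((-30)² + (-16)²) = √1156 = 34
Perimeter = 13 + 3 + 17 + 15 + 10 + 34 = 92.

92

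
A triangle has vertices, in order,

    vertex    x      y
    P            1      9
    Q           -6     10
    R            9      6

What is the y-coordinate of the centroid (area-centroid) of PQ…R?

Apply the shoelace (surveyor's) formula. First the cross-terms c_i = x_i·y_{i+1} − x_{i+1}·y_i:
  64, -126, 75  ⇒  2A = 13, A = 6.5.
Then Σ (y_i + y_{i+1})·c_i = 325, so ȳ = 325 / (6·6.5) = 25/3.

25/3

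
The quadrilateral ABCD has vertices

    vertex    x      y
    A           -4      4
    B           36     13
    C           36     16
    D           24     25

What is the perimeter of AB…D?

94

|AB| = √((40)² + (9)²) = √1681 = 41
|BC| = √((0)² + (3)²) = √9 = 3
|CD| = √((-12)² + (9)²) = √225 = 15
|DA| = √((-28)² + (-21)²) = √1225 = 35
Perimeter = 41 + 3 + 15 + 35 = 94.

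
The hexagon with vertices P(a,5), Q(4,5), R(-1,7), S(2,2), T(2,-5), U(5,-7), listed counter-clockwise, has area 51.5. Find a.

The doubled signed area Σ (x_i y_{i+1} − x_{i+1} y_i) is linear in a.
With a=0 it equals 19; the coefficient of a is 12 (from the two edges through P).
So 12·a + 19 = 2·51.5 = 103 ⇒ a = 7.

7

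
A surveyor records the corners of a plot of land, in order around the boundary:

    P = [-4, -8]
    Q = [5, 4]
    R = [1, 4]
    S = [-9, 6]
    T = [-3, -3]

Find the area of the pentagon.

Apply Gauss's area formula: 2A = Σ (x_i·y_{i+1} − x_{i+1}·y_i), indices taken mod 5.
Σ = (24) + (16) + (42) + (45) + (12) = 139
Area = |Σ|/2 = 69.5.

69.5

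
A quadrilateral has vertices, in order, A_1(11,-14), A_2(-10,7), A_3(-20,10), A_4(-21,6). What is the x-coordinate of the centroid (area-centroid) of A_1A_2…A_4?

Apply the shoelace (surveyor's) formula. First the cross-terms c_i = x_i·y_{i+1} − x_{i+1}·y_i:
  -63, 40, 90, 228  ⇒  2A = 295, A = 147.5.
Then Σ (x_i + x_{i+1})·c_i = -7233, so x̄ = -7233 / (6·147.5) = -2411/295.

-2411/295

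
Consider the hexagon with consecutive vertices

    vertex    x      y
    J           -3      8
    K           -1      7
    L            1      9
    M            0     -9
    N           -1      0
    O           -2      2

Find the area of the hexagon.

Apply Gauss's area formula: 2A = Σ (x_i·y_{i+1} − x_{i+1}·y_i), indices taken mod 6.
Σ = (-13) + (-16) + (-9) + (-9) + (-2) + (-10) = -59
Area = |Σ|/2 = 29.5.

29.5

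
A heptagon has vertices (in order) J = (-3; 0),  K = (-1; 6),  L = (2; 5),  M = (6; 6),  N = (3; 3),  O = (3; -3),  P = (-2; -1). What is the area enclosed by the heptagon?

Apply the surveyor's formula: 2A = Σ (x_i·y_{i+1} − x_{i+1}·y_i), indices taken mod 7.
J→K: (-3)(6) − (-1)(0) = -18
K→L: (-1)(5) − (2)(6) = -17
L→M: (2)(6) − (6)(5) = -18
M→N: (6)(3) − (3)(6) = 0
N→O: (3)(-3) − (3)(3) = -18
O→P: (3)(-1) − (-2)(-3) = -9
P→J: (-2)(0) − (-3)(-1) = -3
Σ = -83
Area = |Σ|/2 = 41.5.

41.5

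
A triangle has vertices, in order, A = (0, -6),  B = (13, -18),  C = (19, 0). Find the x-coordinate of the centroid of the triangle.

32/3

Apply the shoelace (surveyor's) formula. First the cross-terms c_i = x_i·y_{i+1} − x_{i+1}·y_i:
  78, 342, -114  ⇒  2A = 306, A = 153.
Then Σ (x_i + x_{i+1})·c_i = 9792, so x̄ = 9792 / (6·153) = 32/3.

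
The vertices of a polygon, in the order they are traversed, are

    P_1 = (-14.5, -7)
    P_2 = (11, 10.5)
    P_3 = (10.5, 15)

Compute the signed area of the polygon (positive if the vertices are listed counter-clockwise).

Σ = (-75.25) + (54.75) + (144) = 123.5
Signed area = Σ/2 = 61.75 (positive ⇒ counter-clockwise traversal).

61.75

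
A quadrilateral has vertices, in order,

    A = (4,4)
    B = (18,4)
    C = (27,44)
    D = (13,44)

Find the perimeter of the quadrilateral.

|AB| = √((14)² + (0)²) = √196 = 14
|BC| = √((9)² + (40)²) = √1681 = 41
|CD| = √((-14)² + (0)²) = √196 = 14
|DA| = √((-9)² + (-40)²) = √1681 = 41
Perimeter = 14 + 41 + 14 + 41 = 110.

110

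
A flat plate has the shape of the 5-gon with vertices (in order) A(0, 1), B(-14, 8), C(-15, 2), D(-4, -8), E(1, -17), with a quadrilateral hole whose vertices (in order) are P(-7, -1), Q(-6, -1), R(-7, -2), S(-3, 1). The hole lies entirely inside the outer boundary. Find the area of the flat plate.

Outer boundary:
Σ = (14) + (92) + (128) + (76) + (1) = 311
Area = |Σ|/2 = 155.5.
Hole:
Apply Gauss's area formula: 2A = Σ (x_i·y_{i+1} − x_{i+1}·y_i), indices taken mod 4.
Cross-terms: 1, 5, -13, 10  ⇒  Σ = 3
Area = |Σ|/2 = 1.5.
Net area = 155.5 − 1.5 = 154.

154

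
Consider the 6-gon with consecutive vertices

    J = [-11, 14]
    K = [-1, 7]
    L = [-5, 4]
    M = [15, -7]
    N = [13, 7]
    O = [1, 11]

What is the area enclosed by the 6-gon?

Apply Gauss's area formula: 2A = Σ (x_i·y_{i+1} − x_{i+1}·y_i), indices taken mod 6.
Cross-terms: -63, 31, -25, 196, 136, 135  ⇒  Σ = 410
Area = |Σ|/2 = 205.

205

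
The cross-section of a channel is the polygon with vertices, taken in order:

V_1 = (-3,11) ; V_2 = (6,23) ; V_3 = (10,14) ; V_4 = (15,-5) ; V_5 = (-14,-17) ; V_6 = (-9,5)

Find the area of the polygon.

586.5

Apply the surveyor's formula: 2A = Σ (x_i·y_{i+1} − x_{i+1}·y_i), indices taken mod 6.
Σ = (-135) + (-146) + (-260) + (-325) + (-223) + (-84) = -1173
Area = |Σ|/2 = 586.5.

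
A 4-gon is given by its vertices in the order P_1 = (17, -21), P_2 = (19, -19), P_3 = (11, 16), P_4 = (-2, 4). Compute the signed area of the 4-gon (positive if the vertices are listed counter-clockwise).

Apply the shoelace (surveyor's) formula: 2A = Σ (x_i·y_{i+1} − x_{i+1}·y_i), indices taken mod 4.
P_1→P_2: (17)(-19) − (19)(-21) = 76
P_2→P_3: (19)(16) − (11)(-19) = 513
P_3→P_4: (11)(4) − (-2)(16) = 76
P_4→P_1: (-2)(-21) − (17)(4) = -26
Σ = 639
Signed area = Σ/2 = 319.5 (positive ⇒ counter-clockwise traversal).

319.5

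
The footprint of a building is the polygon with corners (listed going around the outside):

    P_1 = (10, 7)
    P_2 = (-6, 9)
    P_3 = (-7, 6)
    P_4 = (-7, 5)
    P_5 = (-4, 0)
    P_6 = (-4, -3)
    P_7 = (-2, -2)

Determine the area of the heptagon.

Apply the shoelace formula: 2A = Σ (x_i·y_{i+1} − x_{i+1}·y_i), indices taken mod 7.
Cross-terms: 132, 27, 7, 20, 12, 2, 6  ⇒  Σ = 206
Area = |Σ|/2 = 103.

103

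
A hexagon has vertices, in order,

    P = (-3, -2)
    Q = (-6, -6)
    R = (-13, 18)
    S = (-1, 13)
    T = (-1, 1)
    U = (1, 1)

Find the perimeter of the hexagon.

|PQ| = √((-3)² + (-4)²) = √25 = 5
|QR| = √((-7)² + (24)²) = √625 = 25
|RS| = √((12)² + (-5)²) = √169 = 13
|ST| = √((0)² + (-12)²) = √144 = 12
|TU| = √((2)² + (0)²) = √4 = 2
|UP| = √((-4)² + (-3)²) = √25 = 5
Perimeter = 5 + 25 + 13 + 12 + 2 + 5 = 62.

62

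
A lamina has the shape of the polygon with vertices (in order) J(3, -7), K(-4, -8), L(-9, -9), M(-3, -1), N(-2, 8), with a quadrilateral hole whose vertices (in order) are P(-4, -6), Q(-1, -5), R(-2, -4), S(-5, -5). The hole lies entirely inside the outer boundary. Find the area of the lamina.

Outer boundary:
Apply the surveyor's formula: 2A = Σ (x_i·y_{i+1} − x_{i+1}·y_i), indices taken mod 5.
J→K: (3)(-8) − (-4)(-7) = -52
K→L: (-4)(-9) − (-9)(-8) = -36
L→M: (-9)(-1) − (-3)(-9) = -18
M→N: (-3)(8) − (-2)(-1) = -26
N→J: (-2)(-7) − (3)(8) = -10
Σ = -142
Area = |Σ|/2 = 71.
Hole:
Apply Gauss's area formula: 2A = Σ (x_i·y_{i+1} − x_{i+1}·y_i), indices taken mod 4.
Σ = (14) + (-6) + (-10) + (10) = 8
Area = |Σ|/2 = 4.
Net area = 71 − 4 = 67.

67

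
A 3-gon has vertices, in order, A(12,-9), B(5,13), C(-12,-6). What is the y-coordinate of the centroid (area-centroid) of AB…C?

Apply Gauss's area formula. First the cross-terms c_i = x_i·y_{i+1} − x_{i+1}·y_i:
  201, 126, 180  ⇒  2A = 507, A = 253.5.
Then Σ (y_i + y_{i+1})·c_i = -1014, so ȳ = -1014 / (6·253.5) = -2/3.

-2/3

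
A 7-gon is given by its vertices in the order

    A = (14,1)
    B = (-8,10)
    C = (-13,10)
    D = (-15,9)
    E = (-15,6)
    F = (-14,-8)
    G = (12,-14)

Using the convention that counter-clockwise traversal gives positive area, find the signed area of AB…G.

490

Apply the surveyor's formula: 2A = Σ (x_i·y_{i+1} − x_{i+1}·y_i), indices taken mod 7.
Cross-terms: 148, 50, 33, 45, 204, 292, 208  ⇒  Σ = 980
Signed area = Σ/2 = 490 (positive ⇒ counter-clockwise traversal).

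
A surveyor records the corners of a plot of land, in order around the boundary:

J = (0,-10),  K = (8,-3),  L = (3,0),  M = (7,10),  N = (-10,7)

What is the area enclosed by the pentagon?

Σ = (80) + (9) + (30) + (149) + (100) = 368
Area = |Σ|/2 = 184.

184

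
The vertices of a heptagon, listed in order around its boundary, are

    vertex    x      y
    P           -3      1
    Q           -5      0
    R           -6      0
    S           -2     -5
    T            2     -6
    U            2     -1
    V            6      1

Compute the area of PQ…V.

42

Cross-terms: 5, 0, 30, 22, 10, 8, 9  ⇒  Σ = 84
Area = |Σ|/2 = 42.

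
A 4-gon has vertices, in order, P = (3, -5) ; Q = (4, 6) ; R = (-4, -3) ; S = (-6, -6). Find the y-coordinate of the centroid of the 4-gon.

-127/78

Apply the shoelace formula. First the cross-terms c_i = x_i·y_{i+1} − x_{i+1}·y_i:
  38, 12, 6, 48  ⇒  2A = 104, A = 52.
Then Σ (y_i + y_{i+1})·c_i = -508, so ȳ = -508 / (6·52) = -127/78.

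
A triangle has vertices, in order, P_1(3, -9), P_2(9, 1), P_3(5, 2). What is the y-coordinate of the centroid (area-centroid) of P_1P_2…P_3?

-2

Apply Gauss's area formula. First the cross-terms c_i = x_i·y_{i+1} − x_{i+1}·y_i:
  84, 13, -51  ⇒  2A = 46, A = 23.
Then Σ (y_i + y_{i+1})·c_i = -276, so ȳ = -276 / (6·23) = -2.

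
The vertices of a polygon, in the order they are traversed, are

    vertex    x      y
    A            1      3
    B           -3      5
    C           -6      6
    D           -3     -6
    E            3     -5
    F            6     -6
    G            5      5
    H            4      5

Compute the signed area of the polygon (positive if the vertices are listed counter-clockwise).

Apply Gauss's area formula: 2A = Σ (x_i·y_{i+1} − x_{i+1}·y_i), indices taken mod 8.
Σ = (14) + (12) + (54) + (33) + (12) + (60) + (5) + (7) = 197
Signed area = Σ/2 = 98.5 (positive ⇒ counter-clockwise traversal).

98.5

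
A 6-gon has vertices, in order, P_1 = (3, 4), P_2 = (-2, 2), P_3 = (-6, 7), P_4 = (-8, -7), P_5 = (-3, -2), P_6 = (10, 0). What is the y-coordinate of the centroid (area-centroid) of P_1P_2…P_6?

7/15

Apply the shoelace formula. First the cross-terms c_i = x_i·y_{i+1} − x_{i+1}·y_i:
  14, -2, 98, -5, 20, 40  ⇒  2A = 165, A = 82.5.
Then Σ (y_i + y_{i+1})·c_i = 231, so ȳ = 231 / (6·82.5) = 7/15.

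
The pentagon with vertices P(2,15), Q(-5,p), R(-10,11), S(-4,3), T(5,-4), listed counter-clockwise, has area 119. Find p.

10

Write out the shoelace sum; only the two edges meeting at Q involve p:
2·Area = [(2·p − (-5)·15) + ((-5)·11 − (-10)·p)] + 98
       = 12·p + 118 = 238
⇒ p = 10.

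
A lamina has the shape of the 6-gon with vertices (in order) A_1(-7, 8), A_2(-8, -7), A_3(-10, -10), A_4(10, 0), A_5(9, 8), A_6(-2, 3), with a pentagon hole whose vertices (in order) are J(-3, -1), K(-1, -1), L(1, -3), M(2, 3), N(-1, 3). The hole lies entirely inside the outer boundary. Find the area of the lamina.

Outer boundary:
Cross-terms: 113, 10, 100, 80, 43, 5  ⇒  Σ = 351
Area = |Σ|/2 = 175.5.
Hole:
Apply the shoelace formula: 2A = Σ (x_i·y_{i+1} − x_{i+1}·y_i), indices taken mod 5.
J→K: (-3)(-1) − (-1)(-1) = 2
K→L: (-1)(-3) − (1)(-1) = 4
L→M: (1)(3) − (2)(-3) = 9
M→N: (2)(3) − (-1)(3) = 9
N→J: (-1)(-1) − (-3)(3) = 10
Σ = 34
Area = |Σ|/2 = 17.
Net area = 175.5 − 17 = 158.5.

158.5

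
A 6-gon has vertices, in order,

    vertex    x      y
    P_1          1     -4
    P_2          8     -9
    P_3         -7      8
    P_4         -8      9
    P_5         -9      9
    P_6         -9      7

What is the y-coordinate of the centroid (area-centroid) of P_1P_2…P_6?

254/243

Apply Gauss's area formula. First the cross-terms c_i = x_i·y_{i+1} − x_{i+1}·y_i:
  23, 1, 1, 9, 18, 29  ⇒  2A = 81, A = 40.5.
Then Σ (y_i + y_{i+1})·c_i = 254, so ȳ = 254 / (6·40.5) = 254/243.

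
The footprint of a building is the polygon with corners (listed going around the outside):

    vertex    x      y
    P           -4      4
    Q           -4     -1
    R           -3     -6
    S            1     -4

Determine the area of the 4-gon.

Apply the surveyor's formula: 2A = Σ (x_i·y_{i+1} − x_{i+1}·y_i), indices taken mod 4.
Σ = (20) + (21) + (18) + (-12) = 47
Area = |Σ|/2 = 23.5.

23.5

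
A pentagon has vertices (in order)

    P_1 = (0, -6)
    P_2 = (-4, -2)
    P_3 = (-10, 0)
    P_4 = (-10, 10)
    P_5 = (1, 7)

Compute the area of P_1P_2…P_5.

115

Σ = (-24) + (-20) + (-100) + (-80) + (-6) = -230
Area = |Σ|/2 = 115.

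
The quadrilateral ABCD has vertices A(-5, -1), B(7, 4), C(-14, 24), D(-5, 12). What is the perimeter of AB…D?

70

|AB| = √((12)² + (5)²) = √169 = 13
|BC| = √((-21)² + (20)²) = √841 = 29
|CD| = √((9)² + (-12)²) = √225 = 15
|DA| = √((0)² + (-13)²) = √169 = 13
Perimeter = 13 + 29 + 15 + 13 = 70.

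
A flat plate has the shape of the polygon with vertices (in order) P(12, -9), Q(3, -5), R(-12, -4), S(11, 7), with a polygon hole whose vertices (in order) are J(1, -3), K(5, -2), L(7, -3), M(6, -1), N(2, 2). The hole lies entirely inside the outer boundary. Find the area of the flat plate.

Outer boundary:
Apply the shoelace formula: 2A = Σ (x_i·y_{i+1} − x_{i+1}·y_i), indices taken mod 4.
Σ = (-33) + (-72) + (-40) + (-183) = -328
Area = |Σ|/2 = 164.
Hole:
Apply the shoelace (surveyor's) formula: 2A = Σ (x_i·y_{i+1} − x_{i+1}·y_i), indices taken mod 5.
Σ = (13) + (-1) + (11) + (14) + (-8) = 29
Area = |Σ|/2 = 14.5.
Net area = 164 − 14.5 = 149.5.

149.5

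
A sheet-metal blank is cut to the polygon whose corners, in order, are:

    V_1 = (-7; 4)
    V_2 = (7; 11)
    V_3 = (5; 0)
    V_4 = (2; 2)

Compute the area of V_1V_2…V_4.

Σ = (-105) + (-55) + (10) + (22) = -128
Area = |Σ|/2 = 64.

64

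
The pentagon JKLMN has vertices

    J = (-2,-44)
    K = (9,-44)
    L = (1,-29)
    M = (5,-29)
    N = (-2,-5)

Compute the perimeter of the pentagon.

|JK| = √((11)² + (0)²) = √121 = 11
|KL| = √((-8)² + (15)²) = √289 = 17
|LM| = √((4)² + (0)²) = √16 = 4
|MN| = √((-7)² + (24)²) = √625 = 25
|NJ| = √((0)² + (-39)²) = √1521 = 39
Perimeter = 11 + 17 + 4 + 25 + 39 = 96.

96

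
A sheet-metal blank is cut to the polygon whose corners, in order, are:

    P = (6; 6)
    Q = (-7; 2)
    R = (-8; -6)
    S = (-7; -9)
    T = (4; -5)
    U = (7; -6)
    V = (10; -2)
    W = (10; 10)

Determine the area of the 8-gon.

Apply the shoelace (surveyor's) formula: 2A = Σ (x_i·y_{i+1} − x_{i+1}·y_i), indices taken mod 8.
Σ = (54) + (58) + (30) + (71) + (11) + (46) + (120) + (0) = 390
Area = |Σ|/2 = 195.

195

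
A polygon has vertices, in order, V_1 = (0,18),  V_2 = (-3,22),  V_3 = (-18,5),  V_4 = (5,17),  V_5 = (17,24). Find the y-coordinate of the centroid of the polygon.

Apply Gauss's area formula. First the cross-terms c_i = x_i·y_{i+1} − x_{i+1}·y_i:
  54, 381, -331, -169, 306  ⇒  2A = 241, A = 120.5.
Then Σ (y_i + y_{i+1})·c_i = 11088, so ȳ = 11088 / (6·120.5) = 3696/241.

3696/241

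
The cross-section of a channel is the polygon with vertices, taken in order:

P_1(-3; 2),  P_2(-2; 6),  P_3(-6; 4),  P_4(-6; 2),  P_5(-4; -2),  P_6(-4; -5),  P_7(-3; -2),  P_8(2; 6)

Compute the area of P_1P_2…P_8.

Σ = (-14) + (28) + (12) + (20) + (12) + (-7) + (-14) + (22) = 59
Area = |Σ|/2 = 29.5.

29.5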